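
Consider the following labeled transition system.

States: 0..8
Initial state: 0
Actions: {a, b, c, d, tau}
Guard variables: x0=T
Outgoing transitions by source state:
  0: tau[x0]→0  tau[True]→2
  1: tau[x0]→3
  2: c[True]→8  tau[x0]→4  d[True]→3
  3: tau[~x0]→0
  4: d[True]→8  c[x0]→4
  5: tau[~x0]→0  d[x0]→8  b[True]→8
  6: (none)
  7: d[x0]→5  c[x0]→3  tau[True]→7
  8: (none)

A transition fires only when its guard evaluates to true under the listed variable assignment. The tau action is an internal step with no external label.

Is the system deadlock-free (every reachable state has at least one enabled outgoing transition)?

Reach set: {0,2,3,4,8}
  0: tau→0  tau→2  [2 exit(s)]
  2: c→8  d→3  tau→4  [3 exit(s)]
  3: ∅  [deadlock]
  4: c→4  d→8  [2 exit(s)]
  8: ∅  [deadlock]
trace reaching 3: tau·d

Answer: DEADLOCK at state 3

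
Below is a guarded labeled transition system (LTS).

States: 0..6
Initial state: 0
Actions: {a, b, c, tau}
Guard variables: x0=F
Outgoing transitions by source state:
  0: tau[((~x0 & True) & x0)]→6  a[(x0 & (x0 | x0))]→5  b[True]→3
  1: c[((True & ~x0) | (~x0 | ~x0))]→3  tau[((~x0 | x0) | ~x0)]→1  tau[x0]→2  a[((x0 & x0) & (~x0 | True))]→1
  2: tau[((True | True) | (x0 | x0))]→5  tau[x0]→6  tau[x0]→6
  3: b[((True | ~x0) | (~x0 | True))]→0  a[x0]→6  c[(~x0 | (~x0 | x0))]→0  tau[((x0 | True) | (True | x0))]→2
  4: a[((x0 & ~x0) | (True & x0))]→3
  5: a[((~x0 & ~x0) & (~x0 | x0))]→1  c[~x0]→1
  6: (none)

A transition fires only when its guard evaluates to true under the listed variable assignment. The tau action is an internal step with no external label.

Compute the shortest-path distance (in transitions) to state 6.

Breadth-first toward 6:
  depth 0: {0}
  depth 1: {3}
  depth 2: {2}
  depth 3: {5}
  depth 4: {1}
6 never appears.

Answer: UNREACHABLE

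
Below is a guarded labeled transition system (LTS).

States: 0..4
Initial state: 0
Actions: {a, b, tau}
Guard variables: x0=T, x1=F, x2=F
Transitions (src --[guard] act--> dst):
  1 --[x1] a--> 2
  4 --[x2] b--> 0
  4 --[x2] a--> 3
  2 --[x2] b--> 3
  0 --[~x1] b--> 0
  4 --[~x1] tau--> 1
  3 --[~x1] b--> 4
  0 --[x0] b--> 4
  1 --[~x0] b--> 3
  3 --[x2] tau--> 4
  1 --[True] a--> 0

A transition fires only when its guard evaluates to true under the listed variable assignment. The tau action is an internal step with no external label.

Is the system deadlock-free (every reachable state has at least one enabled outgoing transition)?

Reachable = {0,1,4}
  0: b→0  b→4  [deg 2]
  1: a→0  [deg 1]
  4: tau→1  [deg 1]

Answer: DEADLOCK-FREE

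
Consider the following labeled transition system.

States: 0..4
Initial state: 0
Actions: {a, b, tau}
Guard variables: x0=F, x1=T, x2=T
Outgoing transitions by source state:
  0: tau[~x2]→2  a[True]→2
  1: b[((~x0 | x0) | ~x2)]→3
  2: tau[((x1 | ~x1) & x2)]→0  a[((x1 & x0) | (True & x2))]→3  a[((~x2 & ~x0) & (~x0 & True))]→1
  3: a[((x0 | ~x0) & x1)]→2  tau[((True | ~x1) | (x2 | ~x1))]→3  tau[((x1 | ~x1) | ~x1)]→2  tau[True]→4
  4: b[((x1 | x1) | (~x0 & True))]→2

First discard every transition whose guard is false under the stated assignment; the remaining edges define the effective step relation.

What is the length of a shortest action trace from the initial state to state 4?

Breadth-first toward 4:
  L0 = {0}
  L1 = {2}
  L2 = {3}
  L3 = {4}
4 enters at depth 3; path a·a·tau

Answer: 3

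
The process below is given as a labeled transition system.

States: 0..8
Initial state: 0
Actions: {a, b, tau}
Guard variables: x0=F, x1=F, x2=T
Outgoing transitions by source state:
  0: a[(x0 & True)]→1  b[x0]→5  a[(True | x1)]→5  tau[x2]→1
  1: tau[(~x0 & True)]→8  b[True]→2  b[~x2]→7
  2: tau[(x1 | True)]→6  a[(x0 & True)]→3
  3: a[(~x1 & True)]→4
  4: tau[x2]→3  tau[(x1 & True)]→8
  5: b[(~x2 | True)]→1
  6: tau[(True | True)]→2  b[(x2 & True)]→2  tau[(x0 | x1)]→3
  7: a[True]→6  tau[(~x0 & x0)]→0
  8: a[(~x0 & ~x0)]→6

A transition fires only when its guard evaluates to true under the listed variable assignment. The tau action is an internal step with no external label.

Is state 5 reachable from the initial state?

Guard filter leaves 12 enabled edge(s).
Layer 0: {0}
Layer 1: {1,5}  total {0,1,5}
Layer 2: {2,8}  total {0,1,2,5,8}
Layer 3: {6}  total {0,1,2,5,6,8}
Reachable = {0,1,2,5,6,8}
trace reaching 5: a

Answer: REACHABLE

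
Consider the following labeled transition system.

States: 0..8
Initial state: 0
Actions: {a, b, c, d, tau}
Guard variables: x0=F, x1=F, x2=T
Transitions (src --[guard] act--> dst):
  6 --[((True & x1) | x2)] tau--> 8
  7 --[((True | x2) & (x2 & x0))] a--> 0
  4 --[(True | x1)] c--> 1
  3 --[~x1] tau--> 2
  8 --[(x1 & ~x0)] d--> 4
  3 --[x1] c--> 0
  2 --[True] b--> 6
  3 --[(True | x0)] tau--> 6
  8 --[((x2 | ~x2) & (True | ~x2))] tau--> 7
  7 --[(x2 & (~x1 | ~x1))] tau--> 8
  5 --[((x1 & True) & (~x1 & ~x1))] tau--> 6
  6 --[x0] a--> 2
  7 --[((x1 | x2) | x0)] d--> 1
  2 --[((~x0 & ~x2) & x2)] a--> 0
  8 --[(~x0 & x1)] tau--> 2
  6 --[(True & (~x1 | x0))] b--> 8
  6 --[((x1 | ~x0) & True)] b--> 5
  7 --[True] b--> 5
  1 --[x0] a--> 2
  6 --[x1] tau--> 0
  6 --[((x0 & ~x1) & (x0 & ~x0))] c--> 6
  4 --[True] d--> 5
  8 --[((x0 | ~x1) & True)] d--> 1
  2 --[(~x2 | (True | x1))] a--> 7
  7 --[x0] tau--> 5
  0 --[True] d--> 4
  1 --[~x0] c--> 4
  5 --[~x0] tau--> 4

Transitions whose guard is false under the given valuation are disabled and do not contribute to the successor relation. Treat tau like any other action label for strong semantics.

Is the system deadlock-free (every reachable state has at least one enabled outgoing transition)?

Answer: DEADLOCK-FREE

Analysis:
Reachable = {0,1,4,5}
  0: d→4  [deg 1]
  1: c→4  [deg 1]
  4: c→1  d→5  [deg 2]
  5: tau→4  [deg 1]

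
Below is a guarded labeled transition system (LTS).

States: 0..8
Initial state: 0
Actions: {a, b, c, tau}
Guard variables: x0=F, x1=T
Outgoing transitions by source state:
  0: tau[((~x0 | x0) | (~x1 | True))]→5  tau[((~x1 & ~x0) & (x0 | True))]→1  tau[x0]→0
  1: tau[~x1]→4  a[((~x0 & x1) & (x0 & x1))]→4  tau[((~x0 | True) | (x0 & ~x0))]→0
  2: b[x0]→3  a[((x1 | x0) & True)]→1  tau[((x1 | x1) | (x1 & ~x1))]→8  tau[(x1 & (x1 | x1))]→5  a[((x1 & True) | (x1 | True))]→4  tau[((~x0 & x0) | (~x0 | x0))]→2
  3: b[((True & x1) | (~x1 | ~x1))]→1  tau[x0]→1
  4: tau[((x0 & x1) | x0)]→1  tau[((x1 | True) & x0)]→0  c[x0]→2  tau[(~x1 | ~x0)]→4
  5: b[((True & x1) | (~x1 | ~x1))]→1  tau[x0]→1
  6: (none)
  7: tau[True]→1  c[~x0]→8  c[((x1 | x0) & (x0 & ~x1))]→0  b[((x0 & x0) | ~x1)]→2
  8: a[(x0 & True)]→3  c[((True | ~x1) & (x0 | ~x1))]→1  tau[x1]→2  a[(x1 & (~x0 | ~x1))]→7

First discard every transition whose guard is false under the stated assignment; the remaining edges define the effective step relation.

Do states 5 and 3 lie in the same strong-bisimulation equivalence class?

Answer: BISIMILAR

Working:
Bisimulation quotient by refinement:
  π0 = {{0,1,2,3,4,5,6,7,8}}
  π1 = {{0,1,4},{2,8},{3,5},{6},{7}}
  π2 = {{0},{1,4},{2},{3,5},{6},{7},{8}}
  π3 = {{0},{1},{2},{3,5},{4},{6},{7},{8}}
8 equivalence class(es) (converged in 4)
class of 5: {3,5}; class of 3: {3,5}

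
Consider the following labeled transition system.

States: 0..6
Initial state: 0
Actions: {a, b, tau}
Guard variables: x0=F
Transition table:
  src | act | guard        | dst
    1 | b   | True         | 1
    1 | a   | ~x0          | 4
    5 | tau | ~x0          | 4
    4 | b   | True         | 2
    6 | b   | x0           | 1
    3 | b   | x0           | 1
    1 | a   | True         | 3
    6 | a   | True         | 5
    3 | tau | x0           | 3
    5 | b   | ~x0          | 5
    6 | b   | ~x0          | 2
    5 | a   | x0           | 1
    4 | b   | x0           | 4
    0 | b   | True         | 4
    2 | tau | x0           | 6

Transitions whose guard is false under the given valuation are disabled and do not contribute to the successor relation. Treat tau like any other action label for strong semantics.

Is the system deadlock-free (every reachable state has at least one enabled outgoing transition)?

Answer: DEADLOCK at state 2

Trace:
Reach set: {0,2,4}
  0: b→4  [deg 1]
  2: ∅  [no exit]
  4: b→2  [deg 1]
witness 2: b·b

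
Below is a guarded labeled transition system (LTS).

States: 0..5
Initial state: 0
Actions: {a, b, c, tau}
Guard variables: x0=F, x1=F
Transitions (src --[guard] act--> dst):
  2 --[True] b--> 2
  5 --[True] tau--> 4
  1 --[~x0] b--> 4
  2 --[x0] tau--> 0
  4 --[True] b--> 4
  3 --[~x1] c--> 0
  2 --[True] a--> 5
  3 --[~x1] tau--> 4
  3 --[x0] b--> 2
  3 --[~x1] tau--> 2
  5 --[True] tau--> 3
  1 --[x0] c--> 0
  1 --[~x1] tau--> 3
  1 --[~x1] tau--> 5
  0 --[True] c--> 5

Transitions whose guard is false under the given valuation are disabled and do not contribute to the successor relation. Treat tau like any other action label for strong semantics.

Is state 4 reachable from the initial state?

Answer: REACHABLE

Working:
After dropping false guards: 12 live edges.
L0 = {0}
L1 = {5}  total {0,5}
L2 = {3,4}  total {0,3,4,5}
L3 = {2}  total {0,2,3,4,5}
Reachable = {0,2,3,4,5}
witness 4: c·tau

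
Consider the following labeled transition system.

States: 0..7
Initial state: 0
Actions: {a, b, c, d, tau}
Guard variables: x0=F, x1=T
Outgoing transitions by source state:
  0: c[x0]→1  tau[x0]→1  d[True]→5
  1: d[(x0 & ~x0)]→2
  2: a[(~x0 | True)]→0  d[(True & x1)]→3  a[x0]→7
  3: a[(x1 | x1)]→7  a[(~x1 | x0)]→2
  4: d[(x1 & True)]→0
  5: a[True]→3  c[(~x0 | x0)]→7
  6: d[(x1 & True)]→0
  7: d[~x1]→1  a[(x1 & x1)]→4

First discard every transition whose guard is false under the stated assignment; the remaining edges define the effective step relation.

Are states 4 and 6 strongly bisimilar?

Answer: BISIMILAR

Trace:
Refine partition for ~:
  round 0: {{0,1,2,3,4,5,6,7}}
  round 1: {{0,4,6},{1},{2},{3,7},{5}}
  round 2: {{0},{1},{2},{3},{4,6},{5},{7}}
stable after 3 split(s): 7 block(s)
class of 4: {4,6}; class of 6: {4,6}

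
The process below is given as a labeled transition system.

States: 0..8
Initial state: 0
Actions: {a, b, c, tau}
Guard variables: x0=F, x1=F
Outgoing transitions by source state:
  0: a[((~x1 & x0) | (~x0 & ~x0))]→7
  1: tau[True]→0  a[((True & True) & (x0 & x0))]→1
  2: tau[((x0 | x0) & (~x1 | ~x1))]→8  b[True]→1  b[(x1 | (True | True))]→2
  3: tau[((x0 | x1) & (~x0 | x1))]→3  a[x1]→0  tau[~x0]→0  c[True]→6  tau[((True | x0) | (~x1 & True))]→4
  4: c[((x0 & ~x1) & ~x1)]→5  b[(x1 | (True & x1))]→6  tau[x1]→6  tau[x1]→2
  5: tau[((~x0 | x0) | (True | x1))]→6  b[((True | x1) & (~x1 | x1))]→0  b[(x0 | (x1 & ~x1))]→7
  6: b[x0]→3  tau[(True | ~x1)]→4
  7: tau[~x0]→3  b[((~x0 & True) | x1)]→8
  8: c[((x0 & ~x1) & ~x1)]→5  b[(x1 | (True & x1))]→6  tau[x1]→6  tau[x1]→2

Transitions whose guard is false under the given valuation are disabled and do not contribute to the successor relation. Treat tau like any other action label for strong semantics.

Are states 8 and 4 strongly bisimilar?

Compute ~ classes (split until stable):
  P[0] = {{0,1,2,3,4,5,6,7,8}}
  P[1] = {{0},{1,6},{2},{3},{4,8},{5,7}}
  P[2] = {{0},{1},{2},{3},{4,8},{5},{6},{7}}
Fixed point at round 3; 8 class(es).
class of 8: {4,8}; class of 4: {4,8}

Answer: BISIMILAR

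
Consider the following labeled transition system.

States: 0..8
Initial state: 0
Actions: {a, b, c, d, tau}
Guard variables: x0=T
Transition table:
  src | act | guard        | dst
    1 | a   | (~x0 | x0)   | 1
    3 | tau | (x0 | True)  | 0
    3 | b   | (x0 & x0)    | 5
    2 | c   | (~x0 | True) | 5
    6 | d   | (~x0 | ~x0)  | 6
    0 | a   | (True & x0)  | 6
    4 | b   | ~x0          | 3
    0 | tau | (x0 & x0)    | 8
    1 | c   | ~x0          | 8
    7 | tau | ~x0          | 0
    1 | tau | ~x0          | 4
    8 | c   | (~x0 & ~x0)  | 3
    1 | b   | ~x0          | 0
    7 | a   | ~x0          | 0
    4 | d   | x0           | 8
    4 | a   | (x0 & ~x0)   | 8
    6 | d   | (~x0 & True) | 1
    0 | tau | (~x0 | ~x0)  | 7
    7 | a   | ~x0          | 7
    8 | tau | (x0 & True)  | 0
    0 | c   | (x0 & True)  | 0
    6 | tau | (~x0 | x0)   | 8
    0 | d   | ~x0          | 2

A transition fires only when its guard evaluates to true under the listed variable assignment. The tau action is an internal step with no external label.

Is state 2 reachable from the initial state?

Guard filter leaves 10 enabled edge(s).
Layer 0: {0}
Layer 1: {6,8}  total {0,6,8}
R = {0,6,8}

Answer: UNREACHABLE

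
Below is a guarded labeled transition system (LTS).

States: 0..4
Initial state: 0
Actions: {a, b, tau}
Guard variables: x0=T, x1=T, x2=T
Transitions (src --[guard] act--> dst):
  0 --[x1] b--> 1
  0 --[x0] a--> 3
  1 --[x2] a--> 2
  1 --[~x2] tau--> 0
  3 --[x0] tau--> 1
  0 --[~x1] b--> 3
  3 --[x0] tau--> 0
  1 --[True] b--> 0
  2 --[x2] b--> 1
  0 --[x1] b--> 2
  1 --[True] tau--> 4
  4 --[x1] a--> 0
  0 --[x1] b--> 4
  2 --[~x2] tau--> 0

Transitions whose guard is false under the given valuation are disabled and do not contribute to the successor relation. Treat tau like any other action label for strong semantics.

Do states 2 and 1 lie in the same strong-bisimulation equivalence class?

Refine partition for ~:
  round 0: {{0,1,2,3,4}}
  round 1: {{0},{1},{2},{3},{4}}
stable after 2 split(s): 5 block(s)
2∈{2}, 1∈{1}

Answer: NOT BISIMILAR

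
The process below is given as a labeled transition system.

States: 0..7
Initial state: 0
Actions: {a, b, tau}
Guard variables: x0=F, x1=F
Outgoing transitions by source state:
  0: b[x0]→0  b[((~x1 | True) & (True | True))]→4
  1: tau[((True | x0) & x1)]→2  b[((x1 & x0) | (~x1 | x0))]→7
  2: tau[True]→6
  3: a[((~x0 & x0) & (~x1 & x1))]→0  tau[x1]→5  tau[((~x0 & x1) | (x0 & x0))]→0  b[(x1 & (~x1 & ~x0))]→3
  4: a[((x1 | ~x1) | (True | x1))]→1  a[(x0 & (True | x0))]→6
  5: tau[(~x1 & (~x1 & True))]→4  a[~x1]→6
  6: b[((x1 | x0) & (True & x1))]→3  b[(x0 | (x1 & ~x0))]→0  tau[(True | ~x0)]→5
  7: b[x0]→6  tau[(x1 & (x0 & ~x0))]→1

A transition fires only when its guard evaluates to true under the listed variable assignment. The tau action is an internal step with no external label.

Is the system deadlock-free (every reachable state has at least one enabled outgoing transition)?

Reach set: {0,1,4,7}
  0: b→4  [deg 1]
  1: b→7  [deg 1]
  4: a→1  [deg 1]
  7: ∅  [deadlock]
witness 7: b·a·b

Answer: DEADLOCK at state 7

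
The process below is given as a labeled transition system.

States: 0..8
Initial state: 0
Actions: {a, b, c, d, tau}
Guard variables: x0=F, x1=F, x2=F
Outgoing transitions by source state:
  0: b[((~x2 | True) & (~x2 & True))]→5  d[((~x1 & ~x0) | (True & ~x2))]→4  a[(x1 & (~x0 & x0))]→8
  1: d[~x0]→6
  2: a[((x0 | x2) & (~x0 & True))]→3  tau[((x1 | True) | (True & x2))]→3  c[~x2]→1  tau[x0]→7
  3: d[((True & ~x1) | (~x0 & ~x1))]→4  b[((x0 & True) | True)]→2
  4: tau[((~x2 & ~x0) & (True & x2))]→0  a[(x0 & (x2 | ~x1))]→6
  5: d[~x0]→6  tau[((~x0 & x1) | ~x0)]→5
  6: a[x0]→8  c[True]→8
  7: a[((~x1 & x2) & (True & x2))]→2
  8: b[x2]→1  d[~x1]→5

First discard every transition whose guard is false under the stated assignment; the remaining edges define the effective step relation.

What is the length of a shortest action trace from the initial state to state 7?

Answer: UNREACHABLE

Analysis:
Breadth-first toward 7:
  depth 0: {0}
  depth 1: {4,5}
  depth 2: {6}
  depth 3: {8}
7 never appears.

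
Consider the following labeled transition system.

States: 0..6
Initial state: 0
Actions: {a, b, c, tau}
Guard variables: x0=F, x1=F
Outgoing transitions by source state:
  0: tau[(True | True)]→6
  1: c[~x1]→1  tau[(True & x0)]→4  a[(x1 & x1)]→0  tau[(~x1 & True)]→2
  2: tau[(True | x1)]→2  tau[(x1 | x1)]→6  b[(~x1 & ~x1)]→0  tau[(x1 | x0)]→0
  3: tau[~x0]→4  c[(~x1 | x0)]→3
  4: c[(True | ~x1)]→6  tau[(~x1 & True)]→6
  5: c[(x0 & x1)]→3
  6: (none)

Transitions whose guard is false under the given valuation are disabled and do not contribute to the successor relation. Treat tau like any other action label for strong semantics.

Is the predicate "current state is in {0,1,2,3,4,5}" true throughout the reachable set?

Allowed set {0,1,2,3,4,5}
Reach set: {0,6}
  0: ok
  6: VIOLATES
witness against invariant: tau → 6

Answer: INVARIANT VIOLATED at state 6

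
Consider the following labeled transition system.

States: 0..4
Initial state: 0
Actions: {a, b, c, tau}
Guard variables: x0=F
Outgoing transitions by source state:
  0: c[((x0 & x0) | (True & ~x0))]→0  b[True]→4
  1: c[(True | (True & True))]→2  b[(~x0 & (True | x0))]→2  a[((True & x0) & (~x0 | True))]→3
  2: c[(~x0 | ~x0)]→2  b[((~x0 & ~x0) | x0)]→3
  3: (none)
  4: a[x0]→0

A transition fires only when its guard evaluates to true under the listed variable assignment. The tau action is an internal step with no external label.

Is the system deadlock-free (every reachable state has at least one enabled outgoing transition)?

R = {0,4}
  0: b→4  c→0  [deg 2]
  4: ∅  [no exit]
trace reaching 4: b

Answer: DEADLOCK at state 4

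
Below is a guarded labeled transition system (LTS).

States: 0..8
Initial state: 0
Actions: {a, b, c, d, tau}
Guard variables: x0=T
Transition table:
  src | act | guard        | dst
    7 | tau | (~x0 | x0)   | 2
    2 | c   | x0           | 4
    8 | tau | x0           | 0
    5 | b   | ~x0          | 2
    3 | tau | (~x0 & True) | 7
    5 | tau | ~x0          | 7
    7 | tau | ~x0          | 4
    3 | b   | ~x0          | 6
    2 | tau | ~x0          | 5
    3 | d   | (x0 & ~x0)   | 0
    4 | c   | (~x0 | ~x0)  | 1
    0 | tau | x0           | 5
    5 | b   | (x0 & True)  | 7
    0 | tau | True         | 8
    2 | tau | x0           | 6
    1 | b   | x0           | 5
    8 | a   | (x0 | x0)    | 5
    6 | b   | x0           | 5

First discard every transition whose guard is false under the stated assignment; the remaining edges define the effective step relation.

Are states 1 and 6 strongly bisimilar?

Answer: BISIMILAR

Trace:
Compute ~ classes (split until stable):
  round 0: {{0,1,2,3,4,5,6,7,8}}
  round 1: {{0,7},{1,5,6},{2},{3,4},{8}}
  round 2: {{0},{1,6},{2},{3,4},{5},{7},{8}}
Fixed point at round 3; 7 class(es).
1∈{1,6}, 6∈{1,6}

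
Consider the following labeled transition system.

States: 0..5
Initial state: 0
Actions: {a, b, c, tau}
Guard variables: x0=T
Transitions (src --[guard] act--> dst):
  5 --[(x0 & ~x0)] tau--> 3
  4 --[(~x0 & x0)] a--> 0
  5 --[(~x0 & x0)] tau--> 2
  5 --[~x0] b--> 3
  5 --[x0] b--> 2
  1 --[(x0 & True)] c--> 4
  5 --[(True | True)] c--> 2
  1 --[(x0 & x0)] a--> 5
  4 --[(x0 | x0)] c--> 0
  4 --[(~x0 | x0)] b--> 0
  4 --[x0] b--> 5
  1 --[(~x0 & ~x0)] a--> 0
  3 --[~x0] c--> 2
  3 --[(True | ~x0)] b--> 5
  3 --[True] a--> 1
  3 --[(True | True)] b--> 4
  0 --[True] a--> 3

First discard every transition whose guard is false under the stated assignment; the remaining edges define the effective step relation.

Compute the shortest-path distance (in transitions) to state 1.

Answer: 2

Trace:
Layered search for 1:
  L0 = {0}
  L1 = {3}
  L2 = {1,4,5}
1 enters at depth 2; path a·a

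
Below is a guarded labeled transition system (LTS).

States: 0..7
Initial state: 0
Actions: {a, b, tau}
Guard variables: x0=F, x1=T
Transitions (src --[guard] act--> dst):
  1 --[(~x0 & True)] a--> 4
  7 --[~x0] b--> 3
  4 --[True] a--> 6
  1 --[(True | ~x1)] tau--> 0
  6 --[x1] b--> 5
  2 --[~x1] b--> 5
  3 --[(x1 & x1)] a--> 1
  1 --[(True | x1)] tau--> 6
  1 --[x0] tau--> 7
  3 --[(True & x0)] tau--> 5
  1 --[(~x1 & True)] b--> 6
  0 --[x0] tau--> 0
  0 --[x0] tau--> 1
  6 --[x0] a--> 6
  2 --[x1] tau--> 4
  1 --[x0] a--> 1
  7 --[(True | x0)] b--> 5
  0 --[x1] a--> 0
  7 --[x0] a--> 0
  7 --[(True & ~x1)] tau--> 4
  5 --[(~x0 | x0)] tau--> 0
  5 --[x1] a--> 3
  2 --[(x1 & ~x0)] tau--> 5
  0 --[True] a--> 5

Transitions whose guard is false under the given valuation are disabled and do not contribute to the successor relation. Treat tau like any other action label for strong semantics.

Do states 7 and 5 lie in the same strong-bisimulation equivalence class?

Answer: NOT BISIMILAR

Analysis:
Bisimulation quotient by refinement:
  P[0] = {{0,1,2,3,4,5,6,7}}
  P[1] = {{0,3,4},{1,5},{2},{6,7}}
  P[2] = {{0},{1},{2},{3},{4},{5},{6},{7}}
stable after 3 split(s): 8 block(s)
7∈{7}, 5∈{5}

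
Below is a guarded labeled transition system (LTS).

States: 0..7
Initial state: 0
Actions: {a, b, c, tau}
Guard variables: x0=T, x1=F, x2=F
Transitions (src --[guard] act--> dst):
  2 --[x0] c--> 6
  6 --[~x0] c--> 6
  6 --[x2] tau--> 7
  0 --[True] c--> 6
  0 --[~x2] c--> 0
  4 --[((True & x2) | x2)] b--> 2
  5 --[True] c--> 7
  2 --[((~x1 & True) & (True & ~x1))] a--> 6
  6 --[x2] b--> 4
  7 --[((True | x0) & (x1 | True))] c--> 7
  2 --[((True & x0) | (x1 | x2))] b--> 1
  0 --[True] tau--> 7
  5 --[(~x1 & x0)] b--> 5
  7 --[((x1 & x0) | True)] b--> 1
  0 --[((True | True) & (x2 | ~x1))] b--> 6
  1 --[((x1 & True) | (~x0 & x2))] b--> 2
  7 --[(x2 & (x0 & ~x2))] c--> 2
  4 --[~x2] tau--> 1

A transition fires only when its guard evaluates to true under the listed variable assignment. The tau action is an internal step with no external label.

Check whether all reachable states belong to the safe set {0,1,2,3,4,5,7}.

Answer: INVARIANT VIOLATED at state 6

Working:
Allowed set {0,1,2,3,4,5,7}
R = {0,1,6,7}
  0: ✓
  1: ✓
  6: ✗ unsafe
  7: ✓
reach 6 via c — violates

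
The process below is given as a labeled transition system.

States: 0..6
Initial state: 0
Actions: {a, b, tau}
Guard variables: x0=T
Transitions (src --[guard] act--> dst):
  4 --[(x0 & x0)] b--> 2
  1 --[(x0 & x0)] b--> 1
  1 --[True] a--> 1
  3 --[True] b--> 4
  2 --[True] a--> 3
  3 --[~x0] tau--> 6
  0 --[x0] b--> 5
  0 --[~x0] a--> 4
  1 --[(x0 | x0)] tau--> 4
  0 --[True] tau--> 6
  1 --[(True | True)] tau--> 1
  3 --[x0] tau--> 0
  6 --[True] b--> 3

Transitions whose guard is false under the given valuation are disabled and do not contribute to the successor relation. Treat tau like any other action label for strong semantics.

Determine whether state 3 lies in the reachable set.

After dropping false guards: 11 live edges.
Layer 0: {0}
Layer 1: {5,6}  cumulative {0,5,6}
Layer 2: {3}  cumulative {0,3,5,6}
Layer 3: {4}  cumulative {0,3,4,5,6}
Layer 4: {2}  cumulative {0,2,3,4,5,6}
Reachable = {0,2,3,4,5,6}
trace reaching 3: tau·b

Answer: REACHABLE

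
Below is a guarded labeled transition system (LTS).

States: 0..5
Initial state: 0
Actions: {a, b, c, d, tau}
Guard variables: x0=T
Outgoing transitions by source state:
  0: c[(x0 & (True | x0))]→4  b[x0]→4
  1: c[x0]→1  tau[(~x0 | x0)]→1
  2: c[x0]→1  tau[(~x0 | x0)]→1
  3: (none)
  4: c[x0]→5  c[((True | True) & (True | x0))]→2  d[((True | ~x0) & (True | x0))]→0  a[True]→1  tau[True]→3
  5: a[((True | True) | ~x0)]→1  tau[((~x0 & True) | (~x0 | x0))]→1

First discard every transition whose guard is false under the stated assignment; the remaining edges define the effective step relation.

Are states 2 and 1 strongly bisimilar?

Answer: BISIMILAR

Analysis:
Bisimulation quotient by refinement:
  π0 = {{0,1,2,3,4,5}}
  π1 = {{0},{1,2},{3},{4},{5}}
5 equivalence class(es) (converged in 2)
[2]={1,2}  [1]={1,2}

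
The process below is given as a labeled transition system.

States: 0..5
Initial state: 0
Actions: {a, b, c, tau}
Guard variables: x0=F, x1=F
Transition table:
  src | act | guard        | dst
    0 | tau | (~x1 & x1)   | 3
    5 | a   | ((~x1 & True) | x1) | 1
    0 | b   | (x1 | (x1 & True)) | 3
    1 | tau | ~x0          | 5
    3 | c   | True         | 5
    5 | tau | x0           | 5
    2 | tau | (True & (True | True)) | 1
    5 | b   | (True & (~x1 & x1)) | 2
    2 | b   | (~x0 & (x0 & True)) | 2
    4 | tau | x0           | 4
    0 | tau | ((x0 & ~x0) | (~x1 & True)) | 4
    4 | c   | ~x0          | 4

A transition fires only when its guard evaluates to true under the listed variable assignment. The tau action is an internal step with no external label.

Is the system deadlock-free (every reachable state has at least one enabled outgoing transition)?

Reachable = {0,4}
  0: tau→4  [1 out]
  4: c→4  [1 out]

Answer: DEADLOCK-FREE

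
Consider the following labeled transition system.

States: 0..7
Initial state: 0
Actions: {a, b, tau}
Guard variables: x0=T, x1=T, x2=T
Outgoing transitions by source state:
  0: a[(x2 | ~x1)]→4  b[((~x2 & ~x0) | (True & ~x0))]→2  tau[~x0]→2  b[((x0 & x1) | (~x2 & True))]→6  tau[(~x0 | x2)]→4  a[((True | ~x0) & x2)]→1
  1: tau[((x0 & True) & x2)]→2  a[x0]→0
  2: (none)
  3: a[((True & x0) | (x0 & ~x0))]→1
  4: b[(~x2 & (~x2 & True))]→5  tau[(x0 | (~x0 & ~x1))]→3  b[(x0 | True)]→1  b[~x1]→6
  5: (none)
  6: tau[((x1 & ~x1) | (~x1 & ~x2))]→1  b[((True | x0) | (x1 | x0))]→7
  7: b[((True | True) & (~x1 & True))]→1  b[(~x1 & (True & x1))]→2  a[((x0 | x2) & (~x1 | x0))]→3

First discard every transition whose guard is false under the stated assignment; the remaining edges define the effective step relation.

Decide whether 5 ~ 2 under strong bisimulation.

Compute ~ classes (split until stable):
  π0 = {{0,1,2,3,4,5,6,7}}
  π1 = {{0},{1},{2,5},{3,7},{4},{6}}
  π2 = {{0},{1},{2,5},{3},{4},{6},{7}}
stable after 3 split(s): 7 block(s)
5∈{2,5}, 2∈{2,5}

Answer: BISIMILAR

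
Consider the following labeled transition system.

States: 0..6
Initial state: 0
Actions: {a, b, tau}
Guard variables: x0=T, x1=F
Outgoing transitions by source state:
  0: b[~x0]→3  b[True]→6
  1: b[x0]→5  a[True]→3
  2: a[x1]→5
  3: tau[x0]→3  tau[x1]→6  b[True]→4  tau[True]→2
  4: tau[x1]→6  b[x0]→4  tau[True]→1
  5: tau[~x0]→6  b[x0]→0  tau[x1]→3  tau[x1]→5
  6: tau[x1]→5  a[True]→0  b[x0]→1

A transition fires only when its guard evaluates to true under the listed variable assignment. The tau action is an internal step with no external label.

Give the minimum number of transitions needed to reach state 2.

Layered search for 2:
  L0 = {0}
  L1 = {6}
  L2 = {1}
  L3 = {3,5}
  L4 = {2,4}
depth(2)=4, e.g. b·b·a·tau

Answer: 4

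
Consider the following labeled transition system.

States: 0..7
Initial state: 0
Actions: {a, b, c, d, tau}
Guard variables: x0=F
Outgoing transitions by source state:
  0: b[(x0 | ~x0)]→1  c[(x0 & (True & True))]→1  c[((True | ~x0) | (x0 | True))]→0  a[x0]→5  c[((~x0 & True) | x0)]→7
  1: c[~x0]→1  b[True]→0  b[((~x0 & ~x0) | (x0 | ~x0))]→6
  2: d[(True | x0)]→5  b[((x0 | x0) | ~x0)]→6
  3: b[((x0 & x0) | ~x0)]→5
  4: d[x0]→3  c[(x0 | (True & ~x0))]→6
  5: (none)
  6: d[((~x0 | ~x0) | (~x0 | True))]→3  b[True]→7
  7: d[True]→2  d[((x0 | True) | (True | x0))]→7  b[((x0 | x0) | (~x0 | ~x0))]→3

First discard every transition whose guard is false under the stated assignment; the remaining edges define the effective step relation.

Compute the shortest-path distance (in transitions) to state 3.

Breadth-first toward 3:
  depth 0: {0}
  depth 1: {1,7}
  depth 2: {2,3,6}
depth(3)=2, e.g. c·b

Answer: 2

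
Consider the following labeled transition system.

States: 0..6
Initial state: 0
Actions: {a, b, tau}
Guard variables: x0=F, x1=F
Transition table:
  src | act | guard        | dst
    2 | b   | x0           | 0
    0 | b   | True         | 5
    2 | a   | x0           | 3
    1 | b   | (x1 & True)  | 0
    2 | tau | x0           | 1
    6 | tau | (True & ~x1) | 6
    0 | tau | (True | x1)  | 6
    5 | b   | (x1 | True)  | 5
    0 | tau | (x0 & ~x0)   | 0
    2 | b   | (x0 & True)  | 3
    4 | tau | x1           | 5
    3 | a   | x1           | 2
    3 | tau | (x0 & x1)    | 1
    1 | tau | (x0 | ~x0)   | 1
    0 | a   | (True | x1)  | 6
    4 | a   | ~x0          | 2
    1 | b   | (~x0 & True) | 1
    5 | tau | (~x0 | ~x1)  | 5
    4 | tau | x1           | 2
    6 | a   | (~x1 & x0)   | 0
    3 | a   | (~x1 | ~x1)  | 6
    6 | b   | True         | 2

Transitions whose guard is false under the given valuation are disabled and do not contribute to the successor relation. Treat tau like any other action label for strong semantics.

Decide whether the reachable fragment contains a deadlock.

Answer: DEADLOCK at state 2

Trace:
Reach set: {0,2,5,6}
  0: a→6  b→5  tau→6  [3 out]
  2: ∅  [no exit]
  5: b→5  tau→5  [2 out]
  6: b→2  tau→6  [2 out]
trace reaching 2: tau·b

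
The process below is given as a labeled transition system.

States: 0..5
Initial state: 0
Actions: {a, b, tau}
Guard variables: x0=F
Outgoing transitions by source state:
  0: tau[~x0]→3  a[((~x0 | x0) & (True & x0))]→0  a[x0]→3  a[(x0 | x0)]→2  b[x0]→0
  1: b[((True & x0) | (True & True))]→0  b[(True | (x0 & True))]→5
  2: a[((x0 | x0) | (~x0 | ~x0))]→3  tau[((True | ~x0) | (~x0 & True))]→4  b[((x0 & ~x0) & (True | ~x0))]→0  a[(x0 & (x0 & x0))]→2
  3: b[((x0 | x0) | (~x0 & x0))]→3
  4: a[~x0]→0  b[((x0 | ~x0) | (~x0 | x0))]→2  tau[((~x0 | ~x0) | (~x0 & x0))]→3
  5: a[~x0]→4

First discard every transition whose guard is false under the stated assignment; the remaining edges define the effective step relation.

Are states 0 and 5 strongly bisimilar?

Answer: NOT BISIMILAR

Analysis:
Compute ~ classes (split until stable):
  P[0] = {{0,1,2,3,4,5}}
  P[1] = {{0},{1},{2},{3},{4},{5}}
Fixed point at round 2; 6 class(es).
class of 0: {0}; class of 5: {5}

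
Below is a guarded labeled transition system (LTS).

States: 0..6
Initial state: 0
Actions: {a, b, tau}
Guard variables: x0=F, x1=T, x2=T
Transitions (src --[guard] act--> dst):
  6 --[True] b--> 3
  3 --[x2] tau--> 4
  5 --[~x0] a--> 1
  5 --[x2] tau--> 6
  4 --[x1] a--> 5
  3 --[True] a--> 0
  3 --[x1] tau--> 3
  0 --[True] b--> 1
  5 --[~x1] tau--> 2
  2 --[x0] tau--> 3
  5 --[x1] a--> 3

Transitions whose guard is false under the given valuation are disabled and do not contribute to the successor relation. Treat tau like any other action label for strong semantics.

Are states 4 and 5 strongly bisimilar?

Bisimulation quotient by refinement:
  P[0] = {{0,1,2,3,4,5,6}}
  P[1] = {{0,6},{1,2},{3,5},{4}}
  P[2] = {{0},{1,2},{3},{4},{5},{6}}
6 equivalence class(es) (converged in 3)
4∈{4}, 5∈{5}

Answer: NOT BISIMILAR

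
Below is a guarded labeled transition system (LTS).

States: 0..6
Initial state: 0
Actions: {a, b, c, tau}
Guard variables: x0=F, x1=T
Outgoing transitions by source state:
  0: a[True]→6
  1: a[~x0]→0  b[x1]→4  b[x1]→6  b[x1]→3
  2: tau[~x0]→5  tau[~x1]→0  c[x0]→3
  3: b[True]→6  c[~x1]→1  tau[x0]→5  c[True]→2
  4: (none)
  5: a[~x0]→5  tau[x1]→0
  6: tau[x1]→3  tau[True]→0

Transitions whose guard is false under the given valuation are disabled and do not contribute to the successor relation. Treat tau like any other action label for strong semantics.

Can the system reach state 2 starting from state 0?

12 transition(s) survive guard evaluation.
depth 0: {0}
depth 1: {6}  total {0,6}
depth 2: {3}  total {0,3,6}
depth 3: {2}  total {0,2,3,6}
depth 4: {5}  total {0,2,3,5,6}
Reach set: {0,2,3,5,6}
trace reaching 2: a·tau·c

Answer: REACHABLE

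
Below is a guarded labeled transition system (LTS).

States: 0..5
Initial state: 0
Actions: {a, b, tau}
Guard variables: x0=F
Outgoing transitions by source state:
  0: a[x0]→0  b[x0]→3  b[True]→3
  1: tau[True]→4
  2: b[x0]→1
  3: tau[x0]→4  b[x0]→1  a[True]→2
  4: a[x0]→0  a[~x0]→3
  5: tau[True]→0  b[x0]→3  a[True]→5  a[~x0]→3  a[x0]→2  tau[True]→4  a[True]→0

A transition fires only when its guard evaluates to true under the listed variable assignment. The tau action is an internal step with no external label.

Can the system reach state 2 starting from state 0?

After dropping false guards: 9 live edges.
depth 0: {0}
depth 1: {3}  total {0,3}
depth 2: {2}  total {0,2,3}
Reach set: {0,2,3}
trace reaching 2: b·a

Answer: REACHABLE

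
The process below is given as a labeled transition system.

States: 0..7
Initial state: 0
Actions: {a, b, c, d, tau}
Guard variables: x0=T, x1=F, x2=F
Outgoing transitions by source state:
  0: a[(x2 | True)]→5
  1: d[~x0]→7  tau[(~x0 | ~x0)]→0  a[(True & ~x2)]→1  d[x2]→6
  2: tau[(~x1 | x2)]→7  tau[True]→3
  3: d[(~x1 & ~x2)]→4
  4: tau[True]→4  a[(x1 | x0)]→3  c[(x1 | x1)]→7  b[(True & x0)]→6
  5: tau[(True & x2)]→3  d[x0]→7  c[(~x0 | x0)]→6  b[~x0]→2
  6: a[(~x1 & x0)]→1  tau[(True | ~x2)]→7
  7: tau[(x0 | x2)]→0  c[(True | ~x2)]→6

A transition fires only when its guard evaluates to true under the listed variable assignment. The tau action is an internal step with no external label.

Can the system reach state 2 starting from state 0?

Answer: UNREACHABLE

Analysis:
Guard filter leaves 14 enabled edge(s).
L0 = {0}
L1 = {5}  now seen {0,5}
L2 = {6,7}  now seen {0,5,6,7}
L3 = {1}  now seen {0,1,5,6,7}
Reachable = {0,1,5,6,7}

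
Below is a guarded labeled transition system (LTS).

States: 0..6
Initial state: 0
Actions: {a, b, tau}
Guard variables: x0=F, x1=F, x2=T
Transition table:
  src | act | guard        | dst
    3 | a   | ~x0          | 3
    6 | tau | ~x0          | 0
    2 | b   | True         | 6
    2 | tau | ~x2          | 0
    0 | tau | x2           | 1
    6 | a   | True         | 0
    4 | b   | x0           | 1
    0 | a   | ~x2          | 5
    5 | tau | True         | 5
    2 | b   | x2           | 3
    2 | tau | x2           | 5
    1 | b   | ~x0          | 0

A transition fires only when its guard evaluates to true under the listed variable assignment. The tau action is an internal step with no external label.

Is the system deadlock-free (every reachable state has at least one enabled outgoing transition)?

Answer: DEADLOCK-FREE

Trace:
Reachable = {0,1}
  0: tau→1  [1 exit(s)]
  1: b→0  [1 exit(s)]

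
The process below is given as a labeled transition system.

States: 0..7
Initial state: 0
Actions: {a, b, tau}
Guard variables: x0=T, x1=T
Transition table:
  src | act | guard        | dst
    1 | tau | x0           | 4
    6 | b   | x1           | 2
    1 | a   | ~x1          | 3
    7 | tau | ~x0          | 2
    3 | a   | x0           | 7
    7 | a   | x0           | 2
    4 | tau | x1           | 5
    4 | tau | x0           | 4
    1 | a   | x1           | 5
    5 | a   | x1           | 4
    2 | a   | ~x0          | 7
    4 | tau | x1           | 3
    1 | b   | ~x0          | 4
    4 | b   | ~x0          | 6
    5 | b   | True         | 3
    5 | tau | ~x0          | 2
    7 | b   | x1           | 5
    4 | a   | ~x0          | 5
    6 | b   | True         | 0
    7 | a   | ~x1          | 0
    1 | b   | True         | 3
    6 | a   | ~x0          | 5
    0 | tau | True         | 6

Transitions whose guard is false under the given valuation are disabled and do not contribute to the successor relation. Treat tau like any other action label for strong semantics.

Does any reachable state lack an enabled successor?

Reachable = {0,2,6}
  0: tau→6  [1 out]
  2: ∅  [deadlock]
  6: b→0  b→2  [2 out]
trace reaching 2: tau·b

Answer: DEADLOCK at state 2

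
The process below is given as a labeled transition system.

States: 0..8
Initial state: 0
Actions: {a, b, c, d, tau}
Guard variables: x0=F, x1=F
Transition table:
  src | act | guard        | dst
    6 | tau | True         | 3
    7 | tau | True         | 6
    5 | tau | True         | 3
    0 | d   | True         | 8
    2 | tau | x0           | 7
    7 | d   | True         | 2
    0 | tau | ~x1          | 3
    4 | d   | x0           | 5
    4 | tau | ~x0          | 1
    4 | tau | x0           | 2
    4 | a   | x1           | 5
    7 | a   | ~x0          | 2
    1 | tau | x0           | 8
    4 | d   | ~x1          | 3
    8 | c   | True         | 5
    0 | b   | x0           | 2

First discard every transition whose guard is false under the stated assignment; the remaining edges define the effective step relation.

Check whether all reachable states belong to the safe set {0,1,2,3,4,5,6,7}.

Safe = {0,1,2,3,4,5,6,7}
R = {0,3,5,8}
  0: ok
  3: ok
  5: ok
  8: ✗ unsafe
counterexample path to 8: d

Answer: INVARIANT VIOLATED at state 8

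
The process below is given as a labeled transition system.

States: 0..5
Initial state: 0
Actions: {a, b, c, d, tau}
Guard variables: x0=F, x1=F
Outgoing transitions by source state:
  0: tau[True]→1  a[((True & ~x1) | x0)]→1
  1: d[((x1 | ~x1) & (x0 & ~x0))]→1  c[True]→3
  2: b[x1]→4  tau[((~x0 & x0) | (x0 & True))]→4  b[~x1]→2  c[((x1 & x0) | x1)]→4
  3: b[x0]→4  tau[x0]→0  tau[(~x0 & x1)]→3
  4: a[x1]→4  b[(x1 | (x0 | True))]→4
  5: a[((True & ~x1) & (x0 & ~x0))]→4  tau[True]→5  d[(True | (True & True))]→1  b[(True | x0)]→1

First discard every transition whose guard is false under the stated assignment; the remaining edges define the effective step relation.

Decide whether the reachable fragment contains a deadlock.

Reachable = {0,1,3}
  0: a→1  tau→1  [deg 2]
  1: c→3  [deg 1]
  3: ∅  [no exit]
Path to 3: tau·c

Answer: DEADLOCK at state 3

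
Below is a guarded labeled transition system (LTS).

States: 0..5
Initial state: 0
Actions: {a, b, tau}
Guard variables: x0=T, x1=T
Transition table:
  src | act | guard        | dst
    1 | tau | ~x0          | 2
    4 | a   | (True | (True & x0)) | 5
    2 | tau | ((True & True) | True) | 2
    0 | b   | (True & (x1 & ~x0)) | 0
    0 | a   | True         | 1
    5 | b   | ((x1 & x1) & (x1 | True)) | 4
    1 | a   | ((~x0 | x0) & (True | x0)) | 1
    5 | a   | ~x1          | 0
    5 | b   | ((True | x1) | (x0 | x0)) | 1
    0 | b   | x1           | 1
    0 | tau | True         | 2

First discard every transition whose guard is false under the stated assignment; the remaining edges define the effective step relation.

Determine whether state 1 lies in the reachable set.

Answer: REACHABLE

Analysis:
8 transition(s) survive guard evaluation.
Layer 0: {0}
Layer 1: {1,2}  total {0,1,2}
R = {0,1,2}
Path to 1: a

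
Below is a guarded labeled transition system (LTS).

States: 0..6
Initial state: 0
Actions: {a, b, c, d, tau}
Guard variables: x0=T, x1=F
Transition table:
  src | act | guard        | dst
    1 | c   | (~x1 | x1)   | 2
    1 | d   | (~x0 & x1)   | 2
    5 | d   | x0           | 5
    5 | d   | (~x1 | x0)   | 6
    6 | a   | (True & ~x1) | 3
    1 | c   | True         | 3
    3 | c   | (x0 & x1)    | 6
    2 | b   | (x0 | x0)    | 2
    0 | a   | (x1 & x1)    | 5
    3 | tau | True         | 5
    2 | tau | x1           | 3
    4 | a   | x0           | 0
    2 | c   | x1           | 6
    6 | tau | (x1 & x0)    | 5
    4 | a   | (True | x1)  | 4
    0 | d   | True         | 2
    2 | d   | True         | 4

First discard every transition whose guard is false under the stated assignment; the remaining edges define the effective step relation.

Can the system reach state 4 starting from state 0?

Guard filter leaves 11 enabled edge(s).
L0 = {0}
L1 = {2}  total {0,2}
L2 = {4}  total {0,2,4}
Reach set: {0,2,4}
witness 4: d·d

Answer: REACHABLE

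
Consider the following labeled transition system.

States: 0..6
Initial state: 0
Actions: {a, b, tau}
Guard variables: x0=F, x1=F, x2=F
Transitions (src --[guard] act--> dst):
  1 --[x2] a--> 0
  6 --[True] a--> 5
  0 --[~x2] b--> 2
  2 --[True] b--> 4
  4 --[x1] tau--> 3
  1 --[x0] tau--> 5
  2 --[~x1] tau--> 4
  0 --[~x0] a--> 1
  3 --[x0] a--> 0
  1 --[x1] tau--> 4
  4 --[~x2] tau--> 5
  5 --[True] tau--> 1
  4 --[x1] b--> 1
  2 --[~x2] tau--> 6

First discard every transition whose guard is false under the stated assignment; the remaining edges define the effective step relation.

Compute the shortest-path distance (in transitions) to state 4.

BFS to 4:
  depth 0: {0}
  depth 1: {1,2}
  depth 2: {4,6}
depth(4)=2, e.g. b·b

Answer: 2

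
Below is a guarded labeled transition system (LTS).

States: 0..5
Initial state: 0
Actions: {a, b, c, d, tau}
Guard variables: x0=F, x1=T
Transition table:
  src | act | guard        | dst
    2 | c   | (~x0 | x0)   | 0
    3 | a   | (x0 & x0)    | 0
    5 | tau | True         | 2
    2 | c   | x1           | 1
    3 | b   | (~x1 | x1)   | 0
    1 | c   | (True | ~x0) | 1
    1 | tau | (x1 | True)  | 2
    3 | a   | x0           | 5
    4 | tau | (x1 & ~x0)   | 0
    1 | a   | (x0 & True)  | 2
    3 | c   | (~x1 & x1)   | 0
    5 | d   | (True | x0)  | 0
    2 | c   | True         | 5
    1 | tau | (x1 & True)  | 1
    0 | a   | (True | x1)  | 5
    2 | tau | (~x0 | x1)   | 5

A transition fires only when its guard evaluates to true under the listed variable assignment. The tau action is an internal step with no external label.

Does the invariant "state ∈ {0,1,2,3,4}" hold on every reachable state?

Safe = {0,1,2,3,4}
R = {0,1,2,5}
  0: ok
  1: ok
  2: ok
  5: VIOLATES
witness against invariant: a → 5

Answer: INVARIANT VIOLATED at state 5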